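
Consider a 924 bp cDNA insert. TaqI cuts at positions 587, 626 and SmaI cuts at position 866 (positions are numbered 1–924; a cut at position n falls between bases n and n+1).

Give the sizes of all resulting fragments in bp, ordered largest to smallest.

587, 240, 58, 39 bp

Combined cut positions (sorted): 587, 626, 866.
Linear molecule, 3 cuts → 4 fragments:
  587 − 0 = 587 bp
  626 − 587 = 39 bp
  866 − 626 = 240 bp
  924 − 866 = 58 bp
Sorted largest to smallest: 587, 240, 58, 39 bp.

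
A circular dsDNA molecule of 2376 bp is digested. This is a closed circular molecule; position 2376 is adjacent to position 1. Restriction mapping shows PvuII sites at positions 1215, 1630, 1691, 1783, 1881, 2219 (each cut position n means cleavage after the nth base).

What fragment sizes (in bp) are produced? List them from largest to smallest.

1372, 415, 338, 98, 92, 61 bp

Circular molecule, 6 cuts → 6 fragments:
  1630 − 1215 = 415 bp
  1691 − 1630 = 61 bp
  1783 − 1691 = 92 bp
  1881 − 1783 = 98 bp
  2219 − 1881 = 338 bp
  wrap: 2376 − 2219 + 1215 = 1372 bp
Sorted largest to smallest: 1372, 415, 338, 98, 92, 61 bp.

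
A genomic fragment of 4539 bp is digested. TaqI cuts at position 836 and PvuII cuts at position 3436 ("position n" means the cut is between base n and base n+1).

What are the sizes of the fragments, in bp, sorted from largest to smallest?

2600, 1103, 836 bp

Combined cut positions (sorted): 836, 3436.
Linear molecule, 2 cuts → 3 fragments:
  836 − 0 = 836 bp
  3436 − 836 = 2600 bp
  4539 − 3436 = 1103 bp
Sorted largest to smallest: 2600, 1103, 836 bp.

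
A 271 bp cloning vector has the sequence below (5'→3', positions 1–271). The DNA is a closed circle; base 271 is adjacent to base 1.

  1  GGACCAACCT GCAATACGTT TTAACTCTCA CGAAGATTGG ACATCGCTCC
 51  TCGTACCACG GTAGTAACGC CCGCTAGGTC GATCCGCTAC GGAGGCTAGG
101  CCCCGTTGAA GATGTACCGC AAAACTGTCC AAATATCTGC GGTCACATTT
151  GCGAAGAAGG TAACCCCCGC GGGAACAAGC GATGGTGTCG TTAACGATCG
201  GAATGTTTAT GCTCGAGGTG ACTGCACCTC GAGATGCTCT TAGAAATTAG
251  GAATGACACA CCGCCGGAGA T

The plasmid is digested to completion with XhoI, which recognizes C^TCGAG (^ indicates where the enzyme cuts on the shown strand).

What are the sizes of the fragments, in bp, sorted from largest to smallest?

XhoI sites (CTCGAG) start at positions 212, 228.
XhoI cuts after the first base of each site, so after positions 212, 228.
Circular molecule, 2 cuts → 2 fragments:
  213–228 → 16 bp
  229–271 then 1–212 → 43 + 212 = 255 bp
Sorted largest to smallest: 255, 16 bp.

255, 16 bp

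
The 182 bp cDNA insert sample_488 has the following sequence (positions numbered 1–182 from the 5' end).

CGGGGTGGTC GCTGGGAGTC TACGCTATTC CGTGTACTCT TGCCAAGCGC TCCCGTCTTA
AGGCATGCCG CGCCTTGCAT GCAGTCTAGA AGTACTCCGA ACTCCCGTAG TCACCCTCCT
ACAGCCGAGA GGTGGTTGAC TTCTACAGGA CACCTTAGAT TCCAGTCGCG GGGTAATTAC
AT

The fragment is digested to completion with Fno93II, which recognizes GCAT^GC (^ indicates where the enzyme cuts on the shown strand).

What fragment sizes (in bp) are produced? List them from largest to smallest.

Fno93II sites (GCATGC) start at positions 63, 77.
Fno93II cuts after base 4 of each site, so after positions 66, 80.
Linear molecule, 2 cuts → 3 fragments:
  1–66 → 66 bp
  67–80 → 14 bp
  81–182 → 102 bp
Sorted largest to smallest: 102, 66, 14 bp.

102, 66, 14 bp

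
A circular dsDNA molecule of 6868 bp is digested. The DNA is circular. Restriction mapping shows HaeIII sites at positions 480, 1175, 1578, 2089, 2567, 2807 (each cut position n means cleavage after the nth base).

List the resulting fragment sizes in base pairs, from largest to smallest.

4541, 695, 511, 478, 403, 240 bp

Circular molecule, 6 cuts → 6 fragments:
  1175 − 480 = 695 bp
  1578 − 1175 = 403 bp
  2089 − 1578 = 511 bp
  2567 − 2089 = 478 bp
  2807 − 2567 = 240 bp
  wrap: 6868 − 2807 + 480 = 4541 bp
Sorted largest to smallest: 4541, 695, 511, 478, 403, 240 bp.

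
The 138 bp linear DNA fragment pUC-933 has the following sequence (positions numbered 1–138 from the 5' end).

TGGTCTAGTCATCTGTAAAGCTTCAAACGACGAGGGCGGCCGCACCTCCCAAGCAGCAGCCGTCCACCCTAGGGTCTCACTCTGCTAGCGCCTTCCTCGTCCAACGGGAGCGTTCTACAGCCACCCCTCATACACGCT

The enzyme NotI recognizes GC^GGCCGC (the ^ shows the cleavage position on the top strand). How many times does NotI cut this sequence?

GCGGCCGC occurs starting at position 36.
NotI cuts at 1 site.

1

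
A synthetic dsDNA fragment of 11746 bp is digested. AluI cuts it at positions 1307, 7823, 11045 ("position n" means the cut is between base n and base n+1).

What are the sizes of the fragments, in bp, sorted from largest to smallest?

Linear molecule, 3 cuts → 4 fragments:
  1307 − 0 = 1307 bp
  7823 − 1307 = 6516 bp
  11045 − 7823 = 3222 bp
  11746 − 11045 = 701 bp
Sorted largest to smallest: 6516, 3222, 1307, 701 bp.

6516, 3222, 1307, 701 bp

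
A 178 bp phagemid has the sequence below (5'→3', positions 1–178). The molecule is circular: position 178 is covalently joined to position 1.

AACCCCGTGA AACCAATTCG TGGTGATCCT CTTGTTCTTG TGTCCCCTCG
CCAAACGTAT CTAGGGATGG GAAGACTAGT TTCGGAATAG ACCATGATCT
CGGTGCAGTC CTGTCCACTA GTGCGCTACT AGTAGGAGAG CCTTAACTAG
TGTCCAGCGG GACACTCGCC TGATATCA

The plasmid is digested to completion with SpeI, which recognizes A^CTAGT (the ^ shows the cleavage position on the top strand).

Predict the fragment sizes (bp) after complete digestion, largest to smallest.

107, 42, 18, 11 bp

SpeI sites (ACTAGT) start at positions 75, 117, 128, 146.
SpeI cuts after the first base of each site, so after positions 75, 117, 128, 146.
Circular molecule, 4 cuts → 4 fragments:
  76–117 → 42 bp
  118–128 → 11 bp
  129–146 → 18 bp
  147–178 then 1–75 → 32 + 75 = 107 bp
Sorted largest to smallest: 107, 42, 18, 11 bp.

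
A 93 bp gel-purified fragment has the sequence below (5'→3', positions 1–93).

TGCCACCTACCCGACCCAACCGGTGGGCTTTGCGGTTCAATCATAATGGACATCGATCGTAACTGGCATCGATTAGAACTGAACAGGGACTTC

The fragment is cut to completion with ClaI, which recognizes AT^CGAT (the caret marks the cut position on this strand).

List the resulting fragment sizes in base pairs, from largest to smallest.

53, 24, 16 bp

ClaI sites (ATCGAT) start at positions 52, 68.
ClaI cuts after base 2 of each site, so after positions 53, 69.
Linear molecule, 2 cuts → 3 fragments:
  1–53 → 53 bp
  54–69 → 16 bp
  70–93 → 24 bp
Sorted largest to smallest: 53, 24, 16 bp.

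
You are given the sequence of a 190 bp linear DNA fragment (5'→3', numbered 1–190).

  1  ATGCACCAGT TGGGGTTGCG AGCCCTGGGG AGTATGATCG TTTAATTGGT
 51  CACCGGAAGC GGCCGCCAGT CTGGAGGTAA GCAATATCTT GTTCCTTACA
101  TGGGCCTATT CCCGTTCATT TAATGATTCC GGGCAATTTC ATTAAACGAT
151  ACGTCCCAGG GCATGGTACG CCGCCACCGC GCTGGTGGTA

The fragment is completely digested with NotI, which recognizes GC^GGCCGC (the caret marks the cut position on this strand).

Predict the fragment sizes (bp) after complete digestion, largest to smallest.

The NotI site (GCGGCCGC) starts at position 59.
NotI cuts after base 2 of each site, so after position 60.
Linear molecule, 1 cut → 2 fragments:
  1–60 → 60 bp
  61–190 → 130 bp
Sorted largest to smallest: 130, 60 bp.

130, 60 bp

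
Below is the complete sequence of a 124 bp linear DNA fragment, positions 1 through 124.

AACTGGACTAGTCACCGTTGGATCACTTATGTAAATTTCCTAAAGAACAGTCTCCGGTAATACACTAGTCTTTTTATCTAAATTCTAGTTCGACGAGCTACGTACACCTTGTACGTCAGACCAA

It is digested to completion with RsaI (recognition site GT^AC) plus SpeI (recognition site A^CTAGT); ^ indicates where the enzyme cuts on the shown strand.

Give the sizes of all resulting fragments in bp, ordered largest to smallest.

57, 39, 12, 9, 7 bp

RsaI sites (GTAC) start at positions 102, 111.
RsaI cuts after base 2 of each site, so after positions 103, 112.
SpeI sites (ACTAGT) start at positions 7, 64.
SpeI cuts after the first base of each site, so after positions 7, 64.
Combined cut positions: 7, 64, 103, 112.
Linear molecule, 4 cuts → 5 fragments:
  1–7 → 7 bp
  8–64 → 57 bp
  65–103 → 39 bp
  104–112 → 9 bp
  113–124 → 12 bp
Sorted largest to smallest: 57, 39, 12, 9, 7 bp.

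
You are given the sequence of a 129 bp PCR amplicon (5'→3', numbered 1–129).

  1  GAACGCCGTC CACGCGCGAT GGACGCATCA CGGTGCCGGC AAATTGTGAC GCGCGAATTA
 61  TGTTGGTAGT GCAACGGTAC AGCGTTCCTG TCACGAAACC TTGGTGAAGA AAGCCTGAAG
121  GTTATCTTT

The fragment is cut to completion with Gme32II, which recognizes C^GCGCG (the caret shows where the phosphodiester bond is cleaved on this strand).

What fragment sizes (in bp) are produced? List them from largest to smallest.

79, 37, 13 bp

Gme32II sites (CGCGCG) start at positions 13, 50.
Gme32II cuts after the first base of each site, so after positions 13, 50.
Linear molecule, 2 cuts → 3 fragments:
  1–13 → 13 bp
  14–50 → 37 bp
  51–129 → 79 bp
Sorted largest to smallest: 79, 37, 13 bp.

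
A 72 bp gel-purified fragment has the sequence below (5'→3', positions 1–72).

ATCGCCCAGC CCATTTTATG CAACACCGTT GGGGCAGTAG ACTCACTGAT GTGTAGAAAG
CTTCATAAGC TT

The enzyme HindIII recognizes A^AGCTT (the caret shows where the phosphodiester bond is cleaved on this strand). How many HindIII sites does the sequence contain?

2

AAGCTT occurs starting at positions 58, 67.
HindIII cuts at 2 sites.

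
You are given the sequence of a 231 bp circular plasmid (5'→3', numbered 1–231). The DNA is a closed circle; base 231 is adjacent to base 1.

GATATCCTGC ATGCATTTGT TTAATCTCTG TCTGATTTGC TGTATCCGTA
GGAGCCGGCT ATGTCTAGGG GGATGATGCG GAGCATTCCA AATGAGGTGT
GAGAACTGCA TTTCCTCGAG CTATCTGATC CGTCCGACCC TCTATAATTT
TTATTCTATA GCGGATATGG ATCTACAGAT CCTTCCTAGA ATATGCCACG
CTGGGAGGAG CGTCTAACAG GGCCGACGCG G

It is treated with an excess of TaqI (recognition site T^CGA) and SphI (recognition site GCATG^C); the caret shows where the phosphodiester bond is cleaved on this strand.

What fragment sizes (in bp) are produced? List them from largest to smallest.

128, 103 bp

The TaqI site (TCGA) starts at position 116.
TaqI cuts after the first base of each site, so after position 116.
The SphI site (GCATGC) starts at position 9.
SphI cuts after base 5 of each site (before the last base), so after position 13.
Combined cut positions: 13, 116.
Circular molecule, 2 cuts → 2 fragments:
  14–116 → 103 bp
  117–231 then 1–13 → 115 + 13 = 128 bp
Sorted largest to smallest: 128, 103 bp.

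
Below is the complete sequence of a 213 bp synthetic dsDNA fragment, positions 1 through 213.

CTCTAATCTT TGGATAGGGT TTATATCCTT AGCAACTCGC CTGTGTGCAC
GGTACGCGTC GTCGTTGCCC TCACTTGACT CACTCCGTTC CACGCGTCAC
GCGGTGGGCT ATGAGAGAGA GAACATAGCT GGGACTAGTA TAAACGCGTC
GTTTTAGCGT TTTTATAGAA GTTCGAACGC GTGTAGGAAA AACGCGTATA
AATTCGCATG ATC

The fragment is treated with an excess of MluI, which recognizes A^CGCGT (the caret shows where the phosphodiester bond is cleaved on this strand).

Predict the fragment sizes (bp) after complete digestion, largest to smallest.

MluI sites (ACGCGT) start at positions 54, 92, 144, 177, 192.
MluI cuts after the first base of each site, so after positions 54, 92, 144, 177, 192.
Linear molecule, 5 cuts → 6 fragments:
  1–54 → 54 bp
  55–92 → 38 bp
  93–144 → 52 bp
  145–177 → 33 bp
  178–192 → 15 bp
  193–213 → 21 bp
Sorted largest to smallest: 54, 52, 38, 33, 21, 15 bp.

54, 52, 38, 33, 21, 15 bp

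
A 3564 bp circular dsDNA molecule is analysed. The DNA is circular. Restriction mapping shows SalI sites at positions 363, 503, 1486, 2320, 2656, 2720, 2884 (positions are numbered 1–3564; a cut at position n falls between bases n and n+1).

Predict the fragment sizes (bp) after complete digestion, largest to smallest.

1043, 983, 834, 336, 164, 140, 64 bp

Circular molecule, 7 cuts → 7 fragments:
  503 − 363 = 140 bp
  1486 − 503 = 983 bp
  2320 − 1486 = 834 bp
  2656 − 2320 = 336 bp
  2720 − 2656 = 64 bp
  2884 − 2720 = 164 bp
  wrap: 3564 − 2884 + 363 = 1043 bp
Sorted largest to smallest: 1043, 983, 834, 336, 164, 140, 64 bp.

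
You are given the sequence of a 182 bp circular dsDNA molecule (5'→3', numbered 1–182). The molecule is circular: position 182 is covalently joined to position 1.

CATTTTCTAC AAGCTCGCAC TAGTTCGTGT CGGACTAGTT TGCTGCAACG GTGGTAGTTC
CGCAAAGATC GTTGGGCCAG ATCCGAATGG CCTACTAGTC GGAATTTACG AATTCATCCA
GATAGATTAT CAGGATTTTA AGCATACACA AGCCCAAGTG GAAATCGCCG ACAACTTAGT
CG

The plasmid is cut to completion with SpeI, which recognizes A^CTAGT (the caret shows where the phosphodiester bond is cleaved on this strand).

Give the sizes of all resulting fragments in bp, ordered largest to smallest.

SpeI sites (ACTAGT) start at positions 19, 34, 94.
SpeI cuts after the first base of each site, so after positions 19, 34, 94.
Circular molecule, 3 cuts → 3 fragments:
  20–34 → 15 bp
  35–94 → 60 bp
  95–182 then 1–19 → 88 + 19 = 107 bp
Sorted largest to smallest: 107, 60, 15 bp.

107, 60, 15 bp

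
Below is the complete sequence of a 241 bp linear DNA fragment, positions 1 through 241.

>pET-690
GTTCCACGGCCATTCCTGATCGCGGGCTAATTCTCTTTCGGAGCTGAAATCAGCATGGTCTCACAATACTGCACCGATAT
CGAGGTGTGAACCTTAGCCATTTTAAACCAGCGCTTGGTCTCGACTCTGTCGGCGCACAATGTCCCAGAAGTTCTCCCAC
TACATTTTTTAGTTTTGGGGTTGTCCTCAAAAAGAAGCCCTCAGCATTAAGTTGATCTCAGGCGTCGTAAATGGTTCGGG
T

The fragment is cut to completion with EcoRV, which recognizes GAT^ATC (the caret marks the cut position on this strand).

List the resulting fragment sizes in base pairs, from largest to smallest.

The EcoRV site (GATATC) starts at position 76.
EcoRV cuts after base 3 of each site, so after position 78.
Linear molecule, 1 cut → 2 fragments:
  1–78 → 78 bp
  79–241 → 163 bp
Sorted largest to smallest: 163, 78 bp.

163, 78 bp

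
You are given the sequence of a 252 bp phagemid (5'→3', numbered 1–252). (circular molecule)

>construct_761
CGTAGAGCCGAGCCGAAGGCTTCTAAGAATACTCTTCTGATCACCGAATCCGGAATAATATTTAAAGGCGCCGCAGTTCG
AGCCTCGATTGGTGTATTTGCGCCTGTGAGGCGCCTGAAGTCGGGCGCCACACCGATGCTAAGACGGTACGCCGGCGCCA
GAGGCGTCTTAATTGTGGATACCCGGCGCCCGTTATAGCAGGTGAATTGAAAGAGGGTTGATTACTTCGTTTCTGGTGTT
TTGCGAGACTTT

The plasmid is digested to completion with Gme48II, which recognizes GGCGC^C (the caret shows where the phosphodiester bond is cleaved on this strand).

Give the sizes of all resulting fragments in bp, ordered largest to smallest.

Gme48II sites (GGCGCC) start at positions 67, 110, 124, 154, 185.
Gme48II cuts after base 5 of each site (before the last base), so after positions 71, 114, 128, 158, 189.
Circular molecule, 5 cuts → 5 fragments:
  72–114 → 43 bp
  115–128 → 14 bp
  129–158 → 30 bp
  159–189 → 31 bp
  190–252 then 1–71 → 63 + 71 = 134 bp
Sorted largest to smallest: 134, 43, 31, 30, 14 bp.

134, 43, 31, 30, 14 bp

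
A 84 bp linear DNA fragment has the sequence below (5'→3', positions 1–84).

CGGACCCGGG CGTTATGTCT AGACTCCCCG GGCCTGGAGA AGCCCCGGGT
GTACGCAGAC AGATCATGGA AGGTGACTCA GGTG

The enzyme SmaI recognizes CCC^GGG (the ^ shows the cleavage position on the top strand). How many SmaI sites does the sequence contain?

CCCGGG occurs starting at positions 5, 27, 44.
SmaI cuts at 3 sites.

3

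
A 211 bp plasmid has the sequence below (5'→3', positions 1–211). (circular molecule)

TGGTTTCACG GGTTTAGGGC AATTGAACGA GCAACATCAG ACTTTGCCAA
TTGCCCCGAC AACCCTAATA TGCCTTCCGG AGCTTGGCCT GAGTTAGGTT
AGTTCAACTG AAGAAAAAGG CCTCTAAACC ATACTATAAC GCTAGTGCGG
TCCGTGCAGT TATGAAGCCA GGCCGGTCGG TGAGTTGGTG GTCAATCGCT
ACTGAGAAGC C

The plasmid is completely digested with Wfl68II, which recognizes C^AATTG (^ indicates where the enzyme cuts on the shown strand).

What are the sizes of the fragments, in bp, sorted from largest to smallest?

183, 28 bp

Wfl68II sites (CAATTG) start at positions 20, 48.
Wfl68II cuts after the first base of each site, so after positions 20, 48.
Circular molecule, 2 cuts → 2 fragments:
  21–48 → 28 bp
  49–211 then 1–20 → 163 + 20 = 183 bp
Sorted largest to smallest: 183, 28 bp.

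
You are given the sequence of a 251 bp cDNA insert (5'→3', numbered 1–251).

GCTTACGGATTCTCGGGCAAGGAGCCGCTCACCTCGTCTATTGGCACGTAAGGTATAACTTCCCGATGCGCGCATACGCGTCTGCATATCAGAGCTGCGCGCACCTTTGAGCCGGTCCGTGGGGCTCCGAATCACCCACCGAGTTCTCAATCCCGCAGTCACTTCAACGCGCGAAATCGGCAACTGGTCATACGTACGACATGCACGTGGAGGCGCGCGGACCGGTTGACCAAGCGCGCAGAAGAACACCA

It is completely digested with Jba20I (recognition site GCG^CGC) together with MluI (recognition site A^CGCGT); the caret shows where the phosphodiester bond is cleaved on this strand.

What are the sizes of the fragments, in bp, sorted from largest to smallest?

Jba20I sites (GCGCGC) start at positions 68, 97, 213, 234.
Jba20I cuts after base 3 of each site, so after positions 70, 99, 215, 236.
The MluI site (ACGCGT) starts at position 76.
MluI cuts after the first base of each site, so after position 76.
Combined cut positions: 70, 76, 99, 215, 236.
Linear molecule, 5 cuts → 6 fragments:
  1–70 → 70 bp
  71–76 → 6 bp
  77–99 → 23 bp
  100–215 → 116 bp
  216–236 → 21 bp
  237–251 → 15 bp
Sorted largest to smallest: 116, 70, 23, 21, 15, 6 bp.

116, 70, 23, 21, 15, 6 bp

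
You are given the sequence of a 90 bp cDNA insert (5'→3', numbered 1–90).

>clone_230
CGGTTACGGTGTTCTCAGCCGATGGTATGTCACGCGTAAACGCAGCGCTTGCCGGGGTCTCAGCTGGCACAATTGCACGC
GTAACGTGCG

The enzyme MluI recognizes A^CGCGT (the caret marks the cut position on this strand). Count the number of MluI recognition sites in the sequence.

2

ACGCGT occurs starting at positions 32, 77.
MluI cuts at 2 sites.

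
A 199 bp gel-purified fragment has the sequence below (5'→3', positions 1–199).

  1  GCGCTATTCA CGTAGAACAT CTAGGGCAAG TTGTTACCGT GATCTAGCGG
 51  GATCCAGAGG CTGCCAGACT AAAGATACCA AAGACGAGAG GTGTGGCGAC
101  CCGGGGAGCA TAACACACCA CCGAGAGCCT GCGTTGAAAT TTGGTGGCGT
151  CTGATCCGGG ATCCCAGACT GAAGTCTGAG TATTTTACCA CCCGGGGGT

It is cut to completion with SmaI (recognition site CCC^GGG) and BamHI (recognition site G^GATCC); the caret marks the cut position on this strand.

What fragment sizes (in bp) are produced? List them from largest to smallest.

SmaI sites (CCCGGG) start at positions 100, 191.
SmaI cuts after base 3 of each site, so after positions 102, 193.
BamHI sites (GGATCC) start at positions 50, 159.
BamHI cuts after the first base of each site, so after positions 50, 159.
Combined cut positions: 50, 102, 159, 193.
Linear molecule, 4 cuts → 5 fragments:
  1–50 → 50 bp
  51–102 → 52 bp
  103–159 → 57 bp
  160–193 → 34 bp
  194–199 → 6 bp
Sorted largest to smallest: 57, 52, 50, 34, 6 bp.

57, 52, 50, 34, 6 bp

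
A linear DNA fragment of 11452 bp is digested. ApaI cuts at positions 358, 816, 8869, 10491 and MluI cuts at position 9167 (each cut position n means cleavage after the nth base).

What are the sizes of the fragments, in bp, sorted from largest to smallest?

Combined cut positions (sorted): 358, 816, 8869, 9167, 10491.
Linear molecule, 5 cuts → 6 fragments:
  358 − 0 = 358 bp
  816 − 358 = 458 bp
  8869 − 816 = 8053 bp
  9167 − 8869 = 298 bp
  10491 − 9167 = 1324 bp
  11452 − 10491 = 961 bp
Sorted largest to smallest: 8053, 1324, 961, 458, 358, 298 bp.

8053, 1324, 961, 458, 358, 298 bp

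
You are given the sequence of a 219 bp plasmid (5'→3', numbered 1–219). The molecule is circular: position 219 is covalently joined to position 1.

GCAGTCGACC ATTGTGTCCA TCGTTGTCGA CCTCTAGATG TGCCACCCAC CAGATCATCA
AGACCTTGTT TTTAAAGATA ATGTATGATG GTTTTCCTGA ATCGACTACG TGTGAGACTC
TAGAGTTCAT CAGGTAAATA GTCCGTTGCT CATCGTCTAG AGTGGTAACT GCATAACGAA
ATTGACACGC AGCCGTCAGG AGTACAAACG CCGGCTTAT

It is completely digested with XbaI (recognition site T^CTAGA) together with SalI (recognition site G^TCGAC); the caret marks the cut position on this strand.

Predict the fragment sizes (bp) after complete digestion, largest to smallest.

XbaI sites (TCTAGA) start at positions 33, 119, 156.
XbaI cuts after the first base of each site, so after positions 33, 119, 156.
SalI sites (GTCGAC) start at positions 4, 26.
SalI cuts after the first base of each site, so after positions 4, 26.
Combined cut positions: 4, 26, 33, 119, 156.
Circular molecule, 5 cuts → 5 fragments:
  5–26 → 22 bp
  27–33 → 7 bp
  34–119 → 86 bp
  120–156 → 37 bp
  157–219 then 1–4 → 63 + 4 = 67 bp
Sorted largest to smallest: 86, 67, 37, 22, 7 bp.

86, 67, 37, 22, 7 bp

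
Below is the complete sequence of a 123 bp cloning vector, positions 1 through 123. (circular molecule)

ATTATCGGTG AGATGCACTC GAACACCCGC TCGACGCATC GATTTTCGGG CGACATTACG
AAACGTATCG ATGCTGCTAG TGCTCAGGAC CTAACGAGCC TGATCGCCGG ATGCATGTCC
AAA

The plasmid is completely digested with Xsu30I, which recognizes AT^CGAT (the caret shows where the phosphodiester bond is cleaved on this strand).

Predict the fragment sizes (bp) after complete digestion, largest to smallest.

Xsu30I sites (ATCGAT) start at positions 38, 67.
Xsu30I cuts after base 2 of each site, so after positions 39, 68.
Circular molecule, 2 cuts → 2 fragments:
  40–68 → 29 bp
  69–123 then 1–39 → 55 + 39 = 94 bp
Sorted largest to smallest: 94, 29 bp.

94, 29 bp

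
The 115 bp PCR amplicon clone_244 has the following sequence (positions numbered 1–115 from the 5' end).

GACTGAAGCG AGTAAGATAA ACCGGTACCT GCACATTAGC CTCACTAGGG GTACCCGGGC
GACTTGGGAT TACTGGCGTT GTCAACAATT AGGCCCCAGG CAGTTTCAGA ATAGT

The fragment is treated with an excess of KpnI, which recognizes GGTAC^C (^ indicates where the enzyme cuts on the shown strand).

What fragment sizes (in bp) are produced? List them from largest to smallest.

61, 28, 26 bp

KpnI sites (GGTACC) start at positions 24, 50.
KpnI cuts after base 5 of each site (before the last base), so after positions 28, 54.
Linear molecule, 2 cuts → 3 fragments:
  1–28 → 28 bp
  29–54 → 26 bp
  55–115 → 61 bp
Sorted largest to smallest: 61, 28, 26 bp.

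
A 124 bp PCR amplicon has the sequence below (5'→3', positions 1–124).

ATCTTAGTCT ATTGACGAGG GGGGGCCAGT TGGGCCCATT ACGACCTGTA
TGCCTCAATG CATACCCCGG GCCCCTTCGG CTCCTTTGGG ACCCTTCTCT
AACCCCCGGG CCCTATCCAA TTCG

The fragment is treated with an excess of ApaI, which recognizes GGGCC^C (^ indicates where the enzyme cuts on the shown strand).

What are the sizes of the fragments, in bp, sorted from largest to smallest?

ApaI sites (GGGCCC) start at positions 32, 69, 108.
ApaI cuts after base 5 of each site (before the last base), so after positions 36, 73, 112.
Linear molecule, 3 cuts → 4 fragments:
  1–36 → 36 bp
  37–73 → 37 bp
  74–112 → 39 bp
  113–124 → 12 bp
Sorted largest to smallest: 39, 37, 36, 12 bp.

39, 37, 36, 12 bp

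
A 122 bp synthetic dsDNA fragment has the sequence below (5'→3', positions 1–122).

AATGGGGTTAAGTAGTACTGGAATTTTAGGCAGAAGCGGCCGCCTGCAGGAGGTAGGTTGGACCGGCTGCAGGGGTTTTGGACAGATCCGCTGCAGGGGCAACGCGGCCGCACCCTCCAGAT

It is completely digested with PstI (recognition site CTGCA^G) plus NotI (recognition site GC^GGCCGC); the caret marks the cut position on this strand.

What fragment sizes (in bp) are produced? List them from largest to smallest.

37, 24, 23, 17, 11, 10 bp

PstI sites (CTGCAG) start at positions 44, 67, 91.
PstI cuts after base 5 of each site (before the last base), so after positions 48, 71, 95.
NotI sites (GCGGCCGC) start at positions 36, 104.
NotI cuts after base 2 of each site, so after positions 37, 105.
Combined cut positions: 37, 48, 71, 95, 105.
Linear molecule, 5 cuts → 6 fragments:
  1–37 → 37 bp
  38–48 → 11 bp
  49–71 → 23 bp
  72–95 → 24 bp
  96–105 → 10 bp
  106–122 → 17 bp
Sorted largest to smallest: 37, 24, 23, 17, 11, 10 bp.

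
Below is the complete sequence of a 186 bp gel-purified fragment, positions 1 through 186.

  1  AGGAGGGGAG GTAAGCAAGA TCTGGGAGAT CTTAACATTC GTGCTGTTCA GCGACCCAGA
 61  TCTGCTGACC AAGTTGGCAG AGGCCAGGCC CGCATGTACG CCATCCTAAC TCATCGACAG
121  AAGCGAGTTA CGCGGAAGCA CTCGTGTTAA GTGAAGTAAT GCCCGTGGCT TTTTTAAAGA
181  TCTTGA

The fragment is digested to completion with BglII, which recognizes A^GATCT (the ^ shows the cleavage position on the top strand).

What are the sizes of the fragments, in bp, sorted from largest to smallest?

120, 31, 18, 9, 8 bp

BglII sites (AGATCT) start at positions 18, 27, 58, 178.
BglII cuts after the first base of each site, so after positions 18, 27, 58, 178.
Linear molecule, 4 cuts → 5 fragments:
  1–18 → 18 bp
  19–27 → 9 bp
  28–58 → 31 bp
  59–178 → 120 bp
  179–186 → 8 bp
Sorted largest to smallest: 120, 31, 18, 9, 8 bp.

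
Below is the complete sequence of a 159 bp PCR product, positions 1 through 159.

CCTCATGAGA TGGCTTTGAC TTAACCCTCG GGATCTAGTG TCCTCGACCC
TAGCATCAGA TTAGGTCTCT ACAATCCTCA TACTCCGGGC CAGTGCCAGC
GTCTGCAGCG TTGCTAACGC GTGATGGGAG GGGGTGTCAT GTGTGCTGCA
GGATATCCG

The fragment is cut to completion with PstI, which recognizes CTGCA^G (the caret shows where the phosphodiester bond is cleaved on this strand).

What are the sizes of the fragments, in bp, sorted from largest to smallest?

107, 43, 9 bp

PstI sites (CTGCAG) start at positions 103, 146.
PstI cuts after base 5 of each site (before the last base), so after positions 107, 150.
Linear molecule, 2 cuts → 3 fragments:
  1–107 → 107 bp
  108–150 → 43 bp
  151–159 → 9 bp
Sorted largest to smallest: 107, 43, 9 bp.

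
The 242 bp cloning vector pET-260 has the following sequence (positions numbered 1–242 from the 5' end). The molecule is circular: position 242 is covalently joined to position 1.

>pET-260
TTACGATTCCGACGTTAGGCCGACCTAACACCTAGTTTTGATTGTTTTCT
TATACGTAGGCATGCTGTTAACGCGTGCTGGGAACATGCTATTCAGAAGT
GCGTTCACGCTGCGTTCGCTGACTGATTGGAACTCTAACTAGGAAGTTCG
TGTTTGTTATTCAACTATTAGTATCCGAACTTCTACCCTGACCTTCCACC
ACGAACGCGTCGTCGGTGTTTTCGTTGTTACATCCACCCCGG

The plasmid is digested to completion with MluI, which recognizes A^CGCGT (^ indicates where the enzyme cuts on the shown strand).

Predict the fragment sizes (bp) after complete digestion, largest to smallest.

134, 108 bp

MluI sites (ACGCGT) start at positions 71, 205.
MluI cuts after the first base of each site, so after positions 71, 205.
Circular molecule, 2 cuts → 2 fragments:
  72–205 → 134 bp
  206–242 then 1–71 → 37 + 71 = 108 bp
Sorted largest to smallest: 134, 108 bp.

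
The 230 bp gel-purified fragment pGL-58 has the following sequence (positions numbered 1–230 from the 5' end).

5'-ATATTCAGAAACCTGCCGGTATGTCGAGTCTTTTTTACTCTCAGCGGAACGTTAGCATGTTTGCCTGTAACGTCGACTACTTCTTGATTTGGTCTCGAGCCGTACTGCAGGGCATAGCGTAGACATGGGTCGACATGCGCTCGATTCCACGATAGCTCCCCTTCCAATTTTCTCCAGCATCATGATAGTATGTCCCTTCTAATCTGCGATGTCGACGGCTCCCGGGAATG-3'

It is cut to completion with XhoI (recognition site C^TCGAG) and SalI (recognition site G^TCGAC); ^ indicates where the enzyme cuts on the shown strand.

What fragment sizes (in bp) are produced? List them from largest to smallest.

82, 72, 35, 22, 19 bp

The XhoI site (CTCGAG) starts at position 94.
XhoI cuts after the first base of each site, so after position 94.
SalI sites (GTCGAC) start at positions 72, 129, 211.
SalI cuts after the first base of each site, so after positions 72, 129, 211.
Combined cut positions: 72, 94, 129, 211.
Linear molecule, 4 cuts → 5 fragments:
  1–72 → 72 bp
  73–94 → 22 bp
  95–129 → 35 bp
  130–211 → 82 bp
  212–230 → 19 bp
Sorted largest to smallest: 82, 72, 35, 22, 19 bp.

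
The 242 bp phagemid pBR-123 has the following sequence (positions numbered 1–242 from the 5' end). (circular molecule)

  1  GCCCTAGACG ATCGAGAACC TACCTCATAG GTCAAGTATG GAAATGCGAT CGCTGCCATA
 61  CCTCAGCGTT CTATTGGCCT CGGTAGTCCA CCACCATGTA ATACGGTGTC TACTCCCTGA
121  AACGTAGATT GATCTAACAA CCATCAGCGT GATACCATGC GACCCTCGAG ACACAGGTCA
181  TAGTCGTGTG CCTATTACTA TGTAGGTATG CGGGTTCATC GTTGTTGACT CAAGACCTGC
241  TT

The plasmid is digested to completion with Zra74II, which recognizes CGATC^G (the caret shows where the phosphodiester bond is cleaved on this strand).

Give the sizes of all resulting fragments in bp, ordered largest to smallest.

Zra74II sites (CGATCG) start at positions 9, 47.
Zra74II cuts after base 5 of each site (before the last base), so after positions 13, 51.
Circular molecule, 2 cuts → 2 fragments:
  14–51 → 38 bp
  52–242 then 1–13 → 191 + 13 = 204 bp
Sorted largest to smallest: 204, 38 bp.

204, 38 bp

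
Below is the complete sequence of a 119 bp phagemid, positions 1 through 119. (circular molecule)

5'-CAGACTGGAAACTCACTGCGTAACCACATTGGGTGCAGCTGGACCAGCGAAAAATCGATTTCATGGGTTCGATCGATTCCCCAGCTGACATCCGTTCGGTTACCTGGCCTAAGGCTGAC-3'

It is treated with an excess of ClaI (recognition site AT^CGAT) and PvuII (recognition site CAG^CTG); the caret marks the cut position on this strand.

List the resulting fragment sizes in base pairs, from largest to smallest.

73, 18, 17, 11 bp

ClaI sites (ATCGAT) start at positions 54, 72.
ClaI cuts after base 2 of each site, so after positions 55, 73.
PvuII sites (CAGCTG) start at positions 36, 82.
PvuII cuts after base 3 of each site, so after positions 38, 84.
Combined cut positions: 38, 55, 73, 84.
Circular molecule, 4 cuts → 4 fragments:
  39–55 → 17 bp
  56–73 → 18 bp
  74–84 → 11 bp
  85–119 then 1–38 → 35 + 38 = 73 bp
Sorted largest to smallest: 73, 18, 17, 11 bp.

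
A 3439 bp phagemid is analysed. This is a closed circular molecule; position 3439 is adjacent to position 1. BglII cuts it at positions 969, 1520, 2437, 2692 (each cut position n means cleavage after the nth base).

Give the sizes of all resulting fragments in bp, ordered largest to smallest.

1716, 917, 551, 255 bp

Circular molecule, 4 cuts → 4 fragments:
  1520 − 969 = 551 bp
  2437 − 1520 = 917 bp
  2692 − 2437 = 255 bp
  wrap: 3439 − 2692 + 969 = 1716 bp
Sorted largest to smallest: 1716, 917, 551, 255 bp.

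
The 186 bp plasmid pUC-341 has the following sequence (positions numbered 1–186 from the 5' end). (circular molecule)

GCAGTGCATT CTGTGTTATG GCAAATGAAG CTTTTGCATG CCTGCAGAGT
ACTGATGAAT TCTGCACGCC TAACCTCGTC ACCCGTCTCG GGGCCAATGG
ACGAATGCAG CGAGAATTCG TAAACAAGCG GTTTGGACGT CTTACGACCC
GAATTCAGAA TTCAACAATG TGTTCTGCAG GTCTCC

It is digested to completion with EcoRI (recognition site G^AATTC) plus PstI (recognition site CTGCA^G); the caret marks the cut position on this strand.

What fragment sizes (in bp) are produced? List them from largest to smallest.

EcoRI sites (GAATTC) start at positions 57, 114, 151, 158.
EcoRI cuts after the first base of each site, so after positions 57, 114, 151, 158.
PstI sites (CTGCAG) start at positions 42, 175.
PstI cuts after base 5 of each site (before the last base), so after positions 46, 179.
Combined cut positions: 46, 57, 114, 151, 158, 179.
Circular molecule, 6 cuts → 6 fragments:
  47–57 → 11 bp
  58–114 → 57 bp
  115–151 → 37 bp
  152–158 → 7 bp
  159–179 → 21 bp
  180–186 then 1–46 → 7 + 46 = 53 bp
Sorted largest to smallest: 57, 53, 37, 21, 11, 7 bp.

57, 53, 37, 21, 11, 7 bp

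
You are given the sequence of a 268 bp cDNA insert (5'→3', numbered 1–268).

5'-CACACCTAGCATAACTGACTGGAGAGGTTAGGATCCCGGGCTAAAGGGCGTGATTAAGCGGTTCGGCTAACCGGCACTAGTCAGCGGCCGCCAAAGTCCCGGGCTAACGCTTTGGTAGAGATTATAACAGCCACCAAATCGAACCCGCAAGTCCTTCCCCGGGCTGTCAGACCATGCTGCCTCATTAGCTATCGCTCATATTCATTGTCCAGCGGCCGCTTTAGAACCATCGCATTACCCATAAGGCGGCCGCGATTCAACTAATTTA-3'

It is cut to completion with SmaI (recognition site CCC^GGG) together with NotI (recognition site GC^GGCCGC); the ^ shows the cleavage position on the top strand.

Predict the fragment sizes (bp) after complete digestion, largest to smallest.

60, 53, 48, 37, 34, 21, 15 bp

SmaI sites (CCCGGG) start at positions 35, 98, 158.
SmaI cuts after base 3 of each site, so after positions 37, 100, 160.
NotI sites (GCGGCCGC) start at positions 84, 212, 246.
NotI cuts after base 2 of each site, so after positions 85, 213, 247.
Combined cut positions: 37, 85, 100, 160, 213, 247.
Linear molecule, 6 cuts → 7 fragments:
  1–37 → 37 bp
  38–85 → 48 bp
  86–100 → 15 bp
  101–160 → 60 bp
  161–213 → 53 bp
  214–247 → 34 bp
  248–268 → 21 bp
Sorted largest to smallest: 60, 53, 48, 37, 34, 21, 15 bp.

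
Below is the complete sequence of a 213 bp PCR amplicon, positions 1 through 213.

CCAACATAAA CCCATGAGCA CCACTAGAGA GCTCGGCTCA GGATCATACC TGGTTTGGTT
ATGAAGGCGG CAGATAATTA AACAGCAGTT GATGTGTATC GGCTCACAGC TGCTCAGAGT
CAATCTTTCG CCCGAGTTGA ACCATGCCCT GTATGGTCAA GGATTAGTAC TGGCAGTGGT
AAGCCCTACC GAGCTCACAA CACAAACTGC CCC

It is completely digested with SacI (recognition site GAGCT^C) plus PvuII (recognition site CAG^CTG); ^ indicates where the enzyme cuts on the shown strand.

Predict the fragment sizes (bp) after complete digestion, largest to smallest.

86, 76, 33, 18 bp

SacI sites (GAGCTC) start at positions 29, 191.
SacI cuts after base 5 of each site (before the last base), so after positions 33, 195.
The PvuII site (CAGCTG) starts at position 107.
PvuII cuts after base 3 of each site, so after position 109.
Combined cut positions: 33, 109, 195.
Linear molecule, 3 cuts → 4 fragments:
  1–33 → 33 bp
  34–109 → 76 bp
  110–195 → 86 bp
  196–213 → 18 bp
Sorted largest to smallest: 86, 76, 33, 18 bp.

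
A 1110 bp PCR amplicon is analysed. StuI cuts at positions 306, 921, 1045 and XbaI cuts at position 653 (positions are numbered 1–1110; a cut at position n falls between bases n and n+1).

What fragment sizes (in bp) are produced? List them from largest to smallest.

347, 306, 268, 124, 65 bp

Combined cut positions (sorted): 306, 653, 921, 1045.
Linear molecule, 4 cuts → 5 fragments:
  306 − 0 = 306 bp
  653 − 306 = 347 bp
  921 − 653 = 268 bp
  1045 − 921 = 124 bp
  1110 − 1045 = 65 bp
Sorted largest to smallest: 347, 306, 268, 124, 65 bp.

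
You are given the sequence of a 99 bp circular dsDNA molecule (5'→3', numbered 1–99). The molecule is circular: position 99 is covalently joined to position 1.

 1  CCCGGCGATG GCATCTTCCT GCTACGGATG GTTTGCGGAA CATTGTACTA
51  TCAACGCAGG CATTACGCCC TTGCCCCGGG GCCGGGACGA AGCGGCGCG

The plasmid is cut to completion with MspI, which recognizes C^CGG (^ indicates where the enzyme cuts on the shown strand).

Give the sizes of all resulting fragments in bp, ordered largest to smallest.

74, 19, 6 bp

MspI sites (CCGG) start at positions 2, 76, 82.
MspI cuts after the first base of each site, so after positions 2, 76, 82.
Circular molecule, 3 cuts → 3 fragments:
  3–76 → 74 bp
  77–82 → 6 bp
  83–99 then 1–2 → 17 + 2 = 19 bp
Sorted largest to smallest: 74, 19, 6 bp.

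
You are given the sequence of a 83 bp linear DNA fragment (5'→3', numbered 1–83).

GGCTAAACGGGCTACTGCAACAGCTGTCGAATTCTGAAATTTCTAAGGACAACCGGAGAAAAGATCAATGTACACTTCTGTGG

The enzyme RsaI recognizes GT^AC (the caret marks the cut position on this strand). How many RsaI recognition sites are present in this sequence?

GTAC occurs starting at position 70.
RsaI cuts at 1 site.

1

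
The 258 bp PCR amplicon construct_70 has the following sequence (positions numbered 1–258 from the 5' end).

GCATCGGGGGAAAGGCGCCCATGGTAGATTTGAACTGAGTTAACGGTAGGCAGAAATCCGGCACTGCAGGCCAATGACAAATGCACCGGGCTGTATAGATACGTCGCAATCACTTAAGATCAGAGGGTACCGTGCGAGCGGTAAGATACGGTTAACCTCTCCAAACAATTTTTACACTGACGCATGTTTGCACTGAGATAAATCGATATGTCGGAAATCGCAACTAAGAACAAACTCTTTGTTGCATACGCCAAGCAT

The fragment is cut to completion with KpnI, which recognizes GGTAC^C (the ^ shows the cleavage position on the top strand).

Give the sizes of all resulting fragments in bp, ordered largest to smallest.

130, 128 bp

The KpnI site (GGTACC) starts at position 126.
KpnI cuts after base 5 of each site (before the last base), so after position 130.
Linear molecule, 1 cut → 2 fragments:
  1–130 → 130 bp
  131–258 → 128 bp
Sorted largest to smallest: 130, 128 bp.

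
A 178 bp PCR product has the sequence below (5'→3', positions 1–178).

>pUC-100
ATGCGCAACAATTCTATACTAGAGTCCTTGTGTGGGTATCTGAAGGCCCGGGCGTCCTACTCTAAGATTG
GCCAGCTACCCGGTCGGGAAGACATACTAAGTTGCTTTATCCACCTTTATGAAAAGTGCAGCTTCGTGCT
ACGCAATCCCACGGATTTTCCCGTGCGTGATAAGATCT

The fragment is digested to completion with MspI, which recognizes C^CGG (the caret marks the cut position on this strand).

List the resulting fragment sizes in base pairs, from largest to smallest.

98, 48, 32 bp

MspI sites (CCGG) start at positions 48, 80.
MspI cuts after the first base of each site, so after positions 48, 80.
Linear molecule, 2 cuts → 3 fragments:
  1–48 → 48 bp
  49–80 → 32 bp
  81–178 → 98 bp
Sorted largest to smallest: 98, 48, 32 bp.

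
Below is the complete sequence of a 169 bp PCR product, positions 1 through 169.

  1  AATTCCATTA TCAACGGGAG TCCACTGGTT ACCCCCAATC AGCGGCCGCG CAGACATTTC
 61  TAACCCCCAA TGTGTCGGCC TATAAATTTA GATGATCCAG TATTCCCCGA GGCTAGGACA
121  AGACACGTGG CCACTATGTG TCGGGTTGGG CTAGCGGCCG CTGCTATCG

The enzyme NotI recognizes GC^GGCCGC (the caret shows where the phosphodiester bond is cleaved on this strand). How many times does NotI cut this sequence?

2

GCGGCCGC occurs starting at positions 42, 154.
NotI cuts at 2 sites.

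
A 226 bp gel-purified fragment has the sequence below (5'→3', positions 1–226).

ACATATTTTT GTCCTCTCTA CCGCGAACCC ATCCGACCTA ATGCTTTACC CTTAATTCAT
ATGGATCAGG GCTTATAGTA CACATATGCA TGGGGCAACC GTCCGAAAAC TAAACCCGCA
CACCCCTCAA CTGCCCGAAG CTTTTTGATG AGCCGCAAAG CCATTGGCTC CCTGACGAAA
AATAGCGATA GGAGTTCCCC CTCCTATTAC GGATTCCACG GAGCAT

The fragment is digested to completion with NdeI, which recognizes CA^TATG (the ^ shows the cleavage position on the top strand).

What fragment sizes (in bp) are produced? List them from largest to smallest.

142, 59, 25 bp

NdeI sites (CATATG) start at positions 58, 83.
NdeI cuts after base 2 of each site, so after positions 59, 84.
Linear molecule, 2 cuts → 3 fragments:
  1–59 → 59 bp
  60–84 → 25 bp
  85–226 → 142 bp
Sorted largest to smallest: 142, 59, 25 bp.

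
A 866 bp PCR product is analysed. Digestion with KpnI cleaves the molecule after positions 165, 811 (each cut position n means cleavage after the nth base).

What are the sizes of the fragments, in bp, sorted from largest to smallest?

646, 165, 55 bp

Linear molecule, 2 cuts → 3 fragments:
  165 − 0 = 165 bp
  811 − 165 = 646 bp
  866 − 811 = 55 bp
Sorted largest to smallest: 646, 165, 55 bp.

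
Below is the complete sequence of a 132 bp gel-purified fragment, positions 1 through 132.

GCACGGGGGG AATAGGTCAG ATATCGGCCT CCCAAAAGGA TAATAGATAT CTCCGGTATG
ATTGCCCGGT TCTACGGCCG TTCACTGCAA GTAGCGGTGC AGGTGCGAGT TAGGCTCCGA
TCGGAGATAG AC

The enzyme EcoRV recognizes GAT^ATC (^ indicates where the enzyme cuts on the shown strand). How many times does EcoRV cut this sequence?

2

GATATC occurs starting at positions 20, 46.
EcoRV cuts at 2 sites.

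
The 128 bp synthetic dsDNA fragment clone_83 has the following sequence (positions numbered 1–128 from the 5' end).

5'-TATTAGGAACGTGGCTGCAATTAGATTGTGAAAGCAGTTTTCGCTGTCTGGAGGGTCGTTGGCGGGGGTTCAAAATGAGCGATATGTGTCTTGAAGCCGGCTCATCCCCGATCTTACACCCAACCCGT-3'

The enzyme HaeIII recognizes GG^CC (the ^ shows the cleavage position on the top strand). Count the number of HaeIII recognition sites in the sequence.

No occurrence of GGCC is present in the sequence.
HaeIII does not cut: 0 sites.

0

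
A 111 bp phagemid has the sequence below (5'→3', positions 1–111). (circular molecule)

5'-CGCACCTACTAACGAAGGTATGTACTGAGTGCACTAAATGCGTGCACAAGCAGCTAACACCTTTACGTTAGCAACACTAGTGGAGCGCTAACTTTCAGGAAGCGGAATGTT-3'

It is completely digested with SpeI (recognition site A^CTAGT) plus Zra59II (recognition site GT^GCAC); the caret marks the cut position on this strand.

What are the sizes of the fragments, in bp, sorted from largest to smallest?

65, 33, 13 bp

The SpeI site (ACTAGT) starts at position 76.
SpeI cuts after the first base of each site, so after position 76.
Zra59II sites (GTGCAC) start at positions 29, 42.
Zra59II cuts after base 2 of each site, so after positions 30, 43.
Combined cut positions: 30, 43, 76.
Circular molecule, 3 cuts → 3 fragments:
  31–43 → 13 bp
  44–76 → 33 bp
  77–111 then 1–30 → 35 + 30 = 65 bp
Sorted largest to smallest: 65, 33, 13 bp.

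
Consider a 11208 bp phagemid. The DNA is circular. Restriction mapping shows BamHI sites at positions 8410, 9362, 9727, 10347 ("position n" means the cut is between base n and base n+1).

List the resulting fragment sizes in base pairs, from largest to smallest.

Circular molecule, 4 cuts → 4 fragments:
  9362 − 8410 = 952 bp
  9727 − 9362 = 365 bp
  10347 − 9727 = 620 bp
  wrap: 11208 − 10347 + 8410 = 9271 bp
Sorted largest to smallest: 9271, 952, 620, 365 bp.

9271, 952, 620, 365 bp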